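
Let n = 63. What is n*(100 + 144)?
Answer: 15372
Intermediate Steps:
n*(100 + 144) = 63*(100 + 144) = 63*244 = 15372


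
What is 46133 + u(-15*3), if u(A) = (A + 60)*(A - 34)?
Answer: 44948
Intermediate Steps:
u(A) = (-34 + A)*(60 + A) (u(A) = (60 + A)*(-34 + A) = (-34 + A)*(60 + A))
46133 + u(-15*3) = 46133 + (-2040 + (-15*3)² + 26*(-15*3)) = 46133 + (-2040 + (-45)² + 26*(-45)) = 46133 + (-2040 + 2025 - 1170) = 46133 - 1185 = 44948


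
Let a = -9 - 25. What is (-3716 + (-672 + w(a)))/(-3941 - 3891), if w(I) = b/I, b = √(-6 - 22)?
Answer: 1097/1958 + I*√7/133144 ≈ 0.56027 + 1.9871e-5*I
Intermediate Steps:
a = -34
b = 2*I*√7 (b = √(-28) = 2*I*√7 ≈ 5.2915*I)
w(I) = 2*I*√7/I (w(I) = (2*I*√7)/I = 2*I*√7/I)
(-3716 + (-672 + w(a)))/(-3941 - 3891) = (-3716 + (-672 + 2*I*√7/(-34)))/(-3941 - 3891) = (-3716 + (-672 + 2*I*√7*(-1/34)))/(-7832) = (-3716 + (-672 - I*√7/17))*(-1/7832) = (-4388 - I*√7/17)*(-1/7832) = 1097/1958 + I*√7/133144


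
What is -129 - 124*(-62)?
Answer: 7559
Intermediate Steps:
-129 - 124*(-62) = -129 + 7688 = 7559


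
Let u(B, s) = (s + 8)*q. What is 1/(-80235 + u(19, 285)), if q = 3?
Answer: -1/79356 ≈ -1.2601e-5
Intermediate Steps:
u(B, s) = 24 + 3*s (u(B, s) = (s + 8)*3 = (8 + s)*3 = 24 + 3*s)
1/(-80235 + u(19, 285)) = 1/(-80235 + (24 + 3*285)) = 1/(-80235 + (24 + 855)) = 1/(-80235 + 879) = 1/(-79356) = -1/79356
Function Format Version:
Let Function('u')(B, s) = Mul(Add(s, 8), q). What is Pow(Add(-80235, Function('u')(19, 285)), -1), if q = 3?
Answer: Rational(-1, 79356) ≈ -1.2601e-5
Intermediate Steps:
Function('u')(B, s) = Add(24, Mul(3, s)) (Function('u')(B, s) = Mul(Add(s, 8), 3) = Mul(Add(8, s), 3) = Add(24, Mul(3, s)))
Pow(Add(-80235, Function('u')(19, 285)), -1) = Pow(Add(-80235, Add(24, Mul(3, 285))), -1) = Pow(Add(-80235, Add(24, 855)), -1) = Pow(Add(-80235, 879), -1) = Pow(-79356, -1) = Rational(-1, 79356)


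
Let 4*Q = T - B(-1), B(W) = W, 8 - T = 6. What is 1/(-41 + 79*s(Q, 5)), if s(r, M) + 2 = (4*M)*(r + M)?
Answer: 1/8886 ≈ 0.00011254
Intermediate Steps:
T = 2 (T = 8 - 1*6 = 8 - 6 = 2)
Q = ¾ (Q = (2 - 1*(-1))/4 = (2 + 1)/4 = (¼)*3 = ¾ ≈ 0.75000)
s(r, M) = -2 + 4*M*(M + r) (s(r, M) = -2 + (4*M)*(r + M) = -2 + (4*M)*(M + r) = -2 + 4*M*(M + r))
1/(-41 + 79*s(Q, 5)) = 1/(-41 + 79*(-2 + 4*5² + 4*5*(¾))) = 1/(-41 + 79*(-2 + 4*25 + 15)) = 1/(-41 + 79*(-2 + 100 + 15)) = 1/(-41 + 79*113) = 1/(-41 + 8927) = 1/8886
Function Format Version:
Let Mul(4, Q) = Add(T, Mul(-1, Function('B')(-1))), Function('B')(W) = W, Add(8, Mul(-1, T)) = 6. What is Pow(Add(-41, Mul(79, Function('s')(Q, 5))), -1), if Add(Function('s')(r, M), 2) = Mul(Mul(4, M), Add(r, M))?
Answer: Rational(1, 8886) ≈ 0.00011254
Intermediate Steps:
T = 2 (T = Add(8, Mul(-1, 6)) = Add(8, -6) = 2)
Q = Rational(3, 4) (Q = Mul(Rational(1, 4), Add(2, Mul(-1, -1))) = Mul(Rational(1, 4), Add(2, 1)) = Mul(Rational(1, 4), 3) = Rational(3, 4) ≈ 0.75000)
Function('s')(r, M) = Add(-2, Mul(4, M, Add(M, r))) (Function('s')(r, M) = Add(-2, Mul(Mul(4, M), Add(r, M))) = Add(-2, Mul(Mul(4, M), Add(M, r))) = Add(-2, Mul(4, M, Add(M, r))))
Pow(Add(-41, Mul(79, Function('s')(Q, 5))), -1) = Pow(Add(-41, Mul(79, Add(-2, Mul(4, Pow(5, 2)), Mul(4, 5, Rational(3, 4))))), -1) = Pow(Add(-41, Mul(79, Add(-2, Mul(4, 25), 15))), -1) = Pow(Add(-41, Mul(79, Add(-2, 100, 15))), -1) = Pow(Add(-41, Mul(79, 113)), -1) = Pow(Add(-41, 8927), -1) = Pow(8886, -1) = Rational(1, 8886)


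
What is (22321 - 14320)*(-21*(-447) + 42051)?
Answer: 411555438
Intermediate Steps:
(22321 - 14320)*(-21*(-447) + 42051) = 8001*(9387 + 42051) = 8001*51438 = 411555438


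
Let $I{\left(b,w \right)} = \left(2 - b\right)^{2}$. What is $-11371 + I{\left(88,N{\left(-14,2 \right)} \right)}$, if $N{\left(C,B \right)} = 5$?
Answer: $-3975$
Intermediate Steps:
$-11371 + I{\left(88,N{\left(-14,2 \right)} \right)} = -11371 + \left(-2 + 88\right)^{2} = -11371 + 86^{2} = -11371 + 7396 = -3975$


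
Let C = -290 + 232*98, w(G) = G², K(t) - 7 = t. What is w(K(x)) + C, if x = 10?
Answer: 22735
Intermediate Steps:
K(t) = 7 + t
C = 22446 (C = -290 + 22736 = 22446)
w(K(x)) + C = (7 + 10)² + 22446 = 17² + 22446 = 289 + 22446 = 22735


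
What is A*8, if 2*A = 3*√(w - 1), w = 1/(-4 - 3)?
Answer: 24*I*√14/7 ≈ 12.829*I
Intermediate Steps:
w = -⅐ (w = 1/(-7) = -⅐ ≈ -0.14286)
A = 3*I*√14/7 (A = (3*√(-⅐ - 1))/2 = (3*√(-8/7))/2 = (3*(2*I*√14/7))/2 = (6*I*√14/7)/2 = 3*I*√14/7 ≈ 1.6036*I)
A*8 = (3*I*√14/7)*8 = 24*I*√14/7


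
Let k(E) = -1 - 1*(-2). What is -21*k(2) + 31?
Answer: 10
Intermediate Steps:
k(E) = 1 (k(E) = -1 + 2 = 1)
-21*k(2) + 31 = -21*1 + 31 = -21 + 31 = 10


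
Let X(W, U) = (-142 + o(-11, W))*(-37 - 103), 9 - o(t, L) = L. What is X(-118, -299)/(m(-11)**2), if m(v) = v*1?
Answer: 2100/121 ≈ 17.355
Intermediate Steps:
o(t, L) = 9 - L
X(W, U) = 18620 + 140*W (X(W, U) = (-142 + (9 - W))*(-37 - 103) = (-133 - W)*(-140) = 18620 + 140*W)
m(v) = v
X(-118, -299)/(m(-11)**2) = (18620 + 140*(-118))/((-11)**2) = (18620 - 16520)/121 = 2100*(1/121) = 2100/121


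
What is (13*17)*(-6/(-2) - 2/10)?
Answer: 3094/5 ≈ 618.80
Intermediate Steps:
(13*17)*(-6/(-2) - 2/10) = 221*(-6*(-½) - 2*⅒) = 221*(3 - ⅕) = 221*(14/5) = 3094/5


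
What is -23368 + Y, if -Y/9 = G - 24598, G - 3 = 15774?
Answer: 56021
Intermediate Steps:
G = 15777 (G = 3 + 15774 = 15777)
Y = 79389 (Y = -9*(15777 - 24598) = -9*(-8821) = 79389)
-23368 + Y = -23368 + 79389 = 56021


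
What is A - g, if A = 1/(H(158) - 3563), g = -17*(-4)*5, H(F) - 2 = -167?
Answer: -1267521/3728 ≈ -340.00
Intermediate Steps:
H(F) = -165 (H(F) = 2 - 167 = -165)
g = 340 (g = 68*5 = 340)
A = -1/3728 (A = 1/(-165 - 3563) = 1/(-3728) = -1/3728 ≈ -0.00026824)
A - g = -1/3728 - 1*340 = -1/3728 - 340 = -1267521/3728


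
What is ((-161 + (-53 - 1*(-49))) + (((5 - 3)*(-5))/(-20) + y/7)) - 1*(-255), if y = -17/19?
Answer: 24039/266 ≈ 90.372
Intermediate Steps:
y = -17/19 (y = -17*1/19 = -17/19 ≈ -0.89474)
((-161 + (-53 - 1*(-49))) + (((5 - 3)*(-5))/(-20) + y/7)) - 1*(-255) = ((-161 + (-53 - 1*(-49))) + (((5 - 3)*(-5))/(-20) - 17/19/7)) - 1*(-255) = ((-161 + (-53 + 49)) + ((2*(-5))*(-1/20) - 17/19*⅐)) + 255 = ((-161 - 4) + (-10*(-1/20) - 17/133)) + 255 = (-165 + (½ - 17/133)) + 255 = (-165 + 99/266) + 255 = -43791/266 + 255 = 24039/266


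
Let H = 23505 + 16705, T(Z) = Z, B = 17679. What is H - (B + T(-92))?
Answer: 22623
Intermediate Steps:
H = 40210
H - (B + T(-92)) = 40210 - (17679 - 92) = 40210 - 1*17587 = 40210 - 17587 = 22623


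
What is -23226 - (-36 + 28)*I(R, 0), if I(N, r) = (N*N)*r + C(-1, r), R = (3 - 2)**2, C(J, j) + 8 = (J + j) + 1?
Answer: -23290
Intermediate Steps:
C(J, j) = -7 + J + j (C(J, j) = -8 + ((J + j) + 1) = -8 + (1 + J + j) = -7 + J + j)
R = 1 (R = 1**2 = 1)
I(N, r) = -8 + r + r*N**2 (I(N, r) = (N*N)*r + (-7 - 1 + r) = N**2*r + (-8 + r) = r*N**2 + (-8 + r) = -8 + r + r*N**2)
-23226 - (-36 + 28)*I(R, 0) = -23226 - (-36 + 28)*(-8 + 0 + 0*1**2) = -23226 - (-8)*(-8 + 0 + 0*1) = -23226 - (-8)*(-8 + 0 + 0) = -23226 - (-8)*(-8) = -23226 - 1*64 = -23226 - 64 = -23290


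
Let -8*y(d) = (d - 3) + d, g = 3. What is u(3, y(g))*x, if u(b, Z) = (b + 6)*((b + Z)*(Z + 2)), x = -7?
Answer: -17199/64 ≈ -268.73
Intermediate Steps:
y(d) = 3/8 - d/4 (y(d) = -((d - 3) + d)/8 = -((-3 + d) + d)/8 = -(-3 + 2*d)/8 = 3/8 - d/4)
u(b, Z) = (2 + Z)*(6 + b)*(Z + b) (u(b, Z) = (6 + b)*((Z + b)*(2 + Z)) = (6 + b)*((2 + Z)*(Z + b)) = (2 + Z)*(6 + b)*(Z + b))
u(3, y(g))*x = (2*3**2 + 6*(3/8 - 1/4*3)**2 + 12*(3/8 - 1/4*3) + 12*3 + (3/8 - 1/4*3)*3**2 + 3*(3/8 - 1/4*3)**2 + 8*(3/8 - 1/4*3)*3)*(-7) = (2*9 + 6*(3/8 - 3/4)**2 + 12*(3/8 - 3/4) + 36 + (3/8 - 3/4)*9 + 3*(3/8 - 3/4)**2 + 8*(3/8 - 3/4)*3)*(-7) = (18 + 6*(-3/8)**2 + 12*(-3/8) + 36 - 3/8*9 + 3*(-3/8)**2 + 8*(-3/8)*3)*(-7) = (18 + 6*(9/64) - 9/2 + 36 - 27/8 + 3*(9/64) - 9)*(-7) = (18 + 27/32 - 9/2 + 36 - 27/8 + 27/64 - 9)*(-7) = (2457/64)*(-7) = -17199/64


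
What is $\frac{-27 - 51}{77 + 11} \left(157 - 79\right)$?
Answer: $- \frac{1521}{22} \approx -69.136$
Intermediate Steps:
$\frac{-27 - 51}{77 + 11} \left(157 - 79\right) = - \frac{78}{88} \cdot 78 = \left(-78\right) \frac{1}{88} \cdot 78 = \left(- \frac{39}{44}\right) 78 = - \frac{1521}{22}$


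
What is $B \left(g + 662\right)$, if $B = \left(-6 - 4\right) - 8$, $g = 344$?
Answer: $-18108$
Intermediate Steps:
$B = -18$ ($B = -10 - 8 = -18$)
$B \left(g + 662\right) = - 18 \left(344 + 662\right) = \left(-18\right) 1006 = -18108$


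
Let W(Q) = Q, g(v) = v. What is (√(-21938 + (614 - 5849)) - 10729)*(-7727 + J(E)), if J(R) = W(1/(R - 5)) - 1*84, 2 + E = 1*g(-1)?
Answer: 670444481/8 - 62489*I*√27173/8 ≈ 8.3806e+7 - 1.2876e+6*I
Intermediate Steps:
E = -3 (E = -2 + 1*(-1) = -2 - 1 = -3)
J(R) = -84 + 1/(-5 + R) (J(R) = 1/(R - 5) - 1*84 = 1/(-5 + R) - 84 = -84 + 1/(-5 + R))
(√(-21938 + (614 - 5849)) - 10729)*(-7727 + J(E)) = (√(-21938 + (614 - 5849)) - 10729)*(-7727 + (421 - 84*(-3))/(-5 - 3)) = (√(-21938 - 5235) - 10729)*(-7727 + (421 + 252)/(-8)) = (√(-27173) - 10729)*(-7727 - ⅛*673) = (I*√27173 - 10729)*(-7727 - 673/8) = (-10729 + I*√27173)*(-62489/8) = 670444481/8 - 62489*I*√27173/8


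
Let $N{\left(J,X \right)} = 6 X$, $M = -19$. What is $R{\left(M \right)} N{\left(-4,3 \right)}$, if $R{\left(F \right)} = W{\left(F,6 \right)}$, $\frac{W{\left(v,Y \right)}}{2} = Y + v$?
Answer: $-468$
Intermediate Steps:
$W{\left(v,Y \right)} = 2 Y + 2 v$ ($W{\left(v,Y \right)} = 2 \left(Y + v\right) = 2 Y + 2 v$)
$R{\left(F \right)} = 12 + 2 F$ ($R{\left(F \right)} = 2 \cdot 6 + 2 F = 12 + 2 F$)
$R{\left(M \right)} N{\left(-4,3 \right)} = \left(12 + 2 \left(-19\right)\right) 6 \cdot 3 = \left(12 - 38\right) 18 = \left(-26\right) 18 = -468$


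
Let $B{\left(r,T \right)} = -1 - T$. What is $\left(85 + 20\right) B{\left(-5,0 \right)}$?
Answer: $-105$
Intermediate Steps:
$\left(85 + 20\right) B{\left(-5,0 \right)} = \left(85 + 20\right) \left(-1 - 0\right) = 105 \left(-1 + 0\right) = 105 \left(-1\right) = -105$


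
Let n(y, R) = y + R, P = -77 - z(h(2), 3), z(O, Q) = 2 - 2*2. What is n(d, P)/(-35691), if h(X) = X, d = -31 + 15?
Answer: 91/35691 ≈ 0.0025497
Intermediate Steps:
d = -16
z(O, Q) = -2 (z(O, Q) = 2 - 4 = -2)
P = -75 (P = -77 - 1*(-2) = -77 + 2 = -75)
n(y, R) = R + y
n(d, P)/(-35691) = (-75 - 16)/(-35691) = -91*(-1/35691) = 91/35691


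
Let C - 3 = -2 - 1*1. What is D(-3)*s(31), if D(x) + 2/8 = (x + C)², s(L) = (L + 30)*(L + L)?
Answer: 66185/2 ≈ 33093.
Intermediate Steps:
C = 0 (C = 3 + (-2 - 1*1) = 3 + (-2 - 1) = 3 - 3 = 0)
s(L) = 2*L*(30 + L) (s(L) = (30 + L)*(2*L) = 2*L*(30 + L))
D(x) = -¼ + x² (D(x) = -¼ + (x + 0)² = -¼ + x²)
D(-3)*s(31) = (-¼ + (-3)²)*(2*31*(30 + 31)) = (-¼ + 9)*(2*31*61) = (35/4)*3782 = 66185/2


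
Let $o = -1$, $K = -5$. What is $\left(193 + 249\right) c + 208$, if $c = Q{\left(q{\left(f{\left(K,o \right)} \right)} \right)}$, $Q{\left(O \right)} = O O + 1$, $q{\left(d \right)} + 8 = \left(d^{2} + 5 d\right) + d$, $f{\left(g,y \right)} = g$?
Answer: $75348$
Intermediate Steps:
$q{\left(d \right)} = -8 + d^{2} + 6 d$ ($q{\left(d \right)} = -8 + \left(\left(d^{2} + 5 d\right) + d\right) = -8 + \left(d^{2} + 6 d\right) = -8 + d^{2} + 6 d$)
$Q{\left(O \right)} = 1 + O^{2}$ ($Q{\left(O \right)} = O^{2} + 1 = 1 + O^{2}$)
$c = 170$ ($c = 1 + \left(-8 + \left(-5\right)^{2} + 6 \left(-5\right)\right)^{2} = 1 + \left(-8 + 25 - 30\right)^{2} = 1 + \left(-13\right)^{2} = 1 + 169 = 170$)
$\left(193 + 249\right) c + 208 = \left(193 + 249\right) 170 + 208 = 442 \cdot 170 + 208 = 75140 + 208 = 75348$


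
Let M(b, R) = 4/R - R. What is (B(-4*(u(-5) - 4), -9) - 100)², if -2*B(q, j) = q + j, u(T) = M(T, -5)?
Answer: 904401/100 ≈ 9044.0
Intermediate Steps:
M(b, R) = -R + 4/R
u(T) = 21/5 (u(T) = -1*(-5) + 4/(-5) = 5 + 4*(-⅕) = 5 - ⅘ = 21/5)
B(q, j) = -j/2 - q/2 (B(q, j) = -(q + j)/2 = -(j + q)/2 = -j/2 - q/2)
(B(-4*(u(-5) - 4), -9) - 100)² = ((-½*(-9) - (-2)*(21/5 - 4)) - 100)² = ((9/2 - (-2)/5) - 100)² = ((9/2 - ½*(-⅘)) - 100)² = ((9/2 + ⅖) - 100)² = (49/10 - 100)² = (-951/10)² = 904401/100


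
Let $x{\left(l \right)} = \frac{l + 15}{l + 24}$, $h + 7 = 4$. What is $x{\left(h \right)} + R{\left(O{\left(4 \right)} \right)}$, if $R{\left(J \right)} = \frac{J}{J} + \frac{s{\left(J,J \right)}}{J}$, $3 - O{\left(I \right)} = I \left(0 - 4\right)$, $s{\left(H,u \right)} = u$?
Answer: $\frac{18}{7} \approx 2.5714$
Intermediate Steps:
$h = -3$ ($h = -7 + 4 = -3$)
$x{\left(l \right)} = \frac{15 + l}{24 + l}$
$O{\left(I \right)} = 3 + 4 I$ ($O{\left(I \right)} = 3 - I \left(0 - 4\right) = 3 - I \left(-4\right) = 3 - - 4 I = 3 + 4 I$)
$R{\left(J \right)} = 2$ ($R{\left(J \right)} = \frac{J}{J} + \frac{J}{J} = 1 + 1 = 2$)
$x{\left(h \right)} + R{\left(O{\left(4 \right)} \right)} = \frac{15 - 3}{24 - 3} + 2 = \frac{1}{21} \cdot 12 + 2 = \frac{4}{7} + 2 = \frac{18}{7}$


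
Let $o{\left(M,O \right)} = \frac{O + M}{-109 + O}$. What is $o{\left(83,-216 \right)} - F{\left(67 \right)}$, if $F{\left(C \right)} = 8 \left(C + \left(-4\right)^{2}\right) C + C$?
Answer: $- \frac{14480242}{325} \approx -44555.0$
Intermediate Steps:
$o{\left(M,O \right)} = \frac{M + O}{-109 + O}$
$F{\left(C \right)} = C + C \left(128 + 8 C\right)$ ($F{\left(C \right)} = 8 \left(C + 16\right) C + C = 8 \left(16 + C\right) C + C = \left(128 + 8 C\right) C + C = C \left(128 + 8 C\right) + C = C + C \left(128 + 8 C\right)$)
$o{\left(83,-216 \right)} - F{\left(67 \right)} = \frac{83 - 216}{-109 - 216} - 67 \left(129 + 8 \cdot 67\right) = \frac{1}{-325} \left(-133\right) - 67 \left(129 + 536\right) = \left(- \frac{1}{325}\right) \left(-133\right) - 67 \cdot 665 = \frac{133}{325} - 44555 = - \frac{14480242}{325}$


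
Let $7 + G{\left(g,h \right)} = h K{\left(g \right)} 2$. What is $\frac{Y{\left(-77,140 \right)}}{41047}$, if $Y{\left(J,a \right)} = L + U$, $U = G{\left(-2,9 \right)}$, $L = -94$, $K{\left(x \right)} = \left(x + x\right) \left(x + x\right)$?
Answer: $\frac{187}{41047} \approx 0.0045558$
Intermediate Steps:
$K{\left(x \right)} = 4 x^{2}$ ($K{\left(x \right)} = 2 x 2 x = 4 x^{2}$)
$G{\left(g,h \right)} = -7 + 8 h g^{2}$ ($G{\left(g,h \right)} = -7 + h 4 g^{2} \cdot 2 = -7 + 4 h g^{2} \cdot 2 = -7 + 8 h g^{2}$)
$U = 281$ ($U = -7 + 8 \cdot 9 \left(-2\right)^{2} = -7 + 8 \cdot 9 \cdot 4 = -7 + 288 = 281$)
$Y{\left(J,a \right)} = 187$ ($Y{\left(J,a \right)} = -94 + 281 = 187$)
$\frac{Y{\left(-77,140 \right)}}{41047} = \frac{187}{41047}$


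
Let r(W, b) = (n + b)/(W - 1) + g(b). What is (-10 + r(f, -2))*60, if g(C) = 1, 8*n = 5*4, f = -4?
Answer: -546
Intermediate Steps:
n = 5/2 (n = (5*4)/8 = (⅛)*20 = 5/2 ≈ 2.5000)
r(W, b) = 1 + (5/2 + b)/(-1 + W) (r(W, b) = (5/2 + b)/(W - 1) + 1 = (5/2 + b)/(-1 + W) + 1 = 1 + (5/2 + b)/(-1 + W))
(-10 + r(f, -2))*60 = (-10 + (3/2 - 4 - 2)/(-1 - 4))*60 = (-10 - 9/2/(-5))*60 = (-10 - ⅕*(-9/2))*60 = (-10 + 9/10)*60 = -91/10*60 = -546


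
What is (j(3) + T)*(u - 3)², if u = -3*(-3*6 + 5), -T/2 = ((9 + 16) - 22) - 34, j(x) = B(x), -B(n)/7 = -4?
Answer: 116640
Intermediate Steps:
B(n) = 28 (B(n) = -7*(-4) = 28)
j(x) = 28
T = 62 (T = -2*(((9 + 16) - 22) - 34) = -2*((25 - 22) - 34) = -2*(3 - 34) = -2*(-31) = 62)
u = 39 (u = -3*(-18 + 5) = -3*(-13) = 39)
(j(3) + T)*(u - 3)² = (28 + 62)*(39 - 3)² = 90*36² = 90*1296 = 116640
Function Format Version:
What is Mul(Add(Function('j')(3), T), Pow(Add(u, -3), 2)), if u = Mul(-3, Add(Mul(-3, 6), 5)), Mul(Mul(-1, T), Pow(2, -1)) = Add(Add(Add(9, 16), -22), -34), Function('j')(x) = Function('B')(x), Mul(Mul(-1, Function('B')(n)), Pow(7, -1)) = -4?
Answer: 116640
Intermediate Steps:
Function('B')(n) = 28 (Function('B')(n) = Mul(-7, -4) = 28)
Function('j')(x) = 28
T = 62 (T = Mul(-2, Add(Add(Add(9, 16), -22), -34)) = Mul(-2, Add(Add(25, -22), -34)) = Mul(-2, Add(3, -34)) = Mul(-2, -31) = 62)
u = 39 (u = Mul(-3, Add(-18, 5)) = Mul(-3, -13) = 39)
Mul(Add(Function('j')(3), T), Pow(Add(u, -3), 2)) = Mul(Add(28, 62), Pow(Add(39, -3), 2)) = Mul(90, Pow(36, 2)) = Mul(90, 1296) = 116640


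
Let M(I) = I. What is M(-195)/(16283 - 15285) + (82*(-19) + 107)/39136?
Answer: -4539809/19528864 ≈ -0.23247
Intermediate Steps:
M(-195)/(16283 - 15285) + (82*(-19) + 107)/39136 = -195/(16283 - 15285) + (82*(-19) + 107)/39136 = -195/998 + (-1558 + 107)*(1/39136) = -195*1/998 - 1451*1/39136 = -195/998 - 1451/39136 = -4539809/19528864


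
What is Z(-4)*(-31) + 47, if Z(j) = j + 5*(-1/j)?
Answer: 529/4 ≈ 132.25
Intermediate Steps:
Z(j) = j - 5/j
Z(-4)*(-31) + 47 = (-4 - 5/(-4))*(-31) + 47 = (-4 - 5*(-¼))*(-31) + 47 = (-4 + 5/4)*(-31) + 47 = -11/4*(-31) + 47 = 341/4 + 47 = 529/4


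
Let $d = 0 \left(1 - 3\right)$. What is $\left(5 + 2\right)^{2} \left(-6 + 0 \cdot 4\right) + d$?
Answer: $-294$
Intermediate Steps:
$d = 0$ ($d = 0 \left(-2\right) = 0$)
$\left(5 + 2\right)^{2} \left(-6 + 0 \cdot 4\right) + d = \left(5 + 2\right)^{2} \left(-6 + 0 \cdot 4\right) + 0 = 7^{2} \left(-6 + 0\right) + 0 = 49 \left(-6\right) + 0 = -294 + 0 = -294$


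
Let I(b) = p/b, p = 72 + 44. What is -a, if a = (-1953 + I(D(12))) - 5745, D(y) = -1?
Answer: 7814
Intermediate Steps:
p = 116
I(b) = 116/b
a = -7814 (a = (-1953 + 116/(-1)) - 5745 = (-1953 + 116*(-1)) - 5745 = (-1953 - 116) - 5745 = -2069 - 5745 = -7814)
-a = -1*(-7814) = 7814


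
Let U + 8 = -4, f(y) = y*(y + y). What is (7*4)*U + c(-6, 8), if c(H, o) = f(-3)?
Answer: -318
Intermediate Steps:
f(y) = 2*y² (f(y) = y*(2*y) = 2*y²)
U = -12 (U = -8 - 4 = -12)
c(H, o) = 18 (c(H, o) = 2*(-3)² = 2*9 = 18)
(7*4)*U + c(-6, 8) = (7*4)*(-12) + 18 = 28*(-12) + 18 = -336 + 18 = -318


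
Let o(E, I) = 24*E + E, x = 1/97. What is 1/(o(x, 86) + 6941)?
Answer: 97/673302 ≈ 0.00014407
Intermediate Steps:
x = 1/97 ≈ 0.010309
o(E, I) = 25*E
1/(o(x, 86) + 6941) = 1/(25*(1/97) + 6941) = 1/(25/97 + 6941) = 1/(673302/97) = 97/673302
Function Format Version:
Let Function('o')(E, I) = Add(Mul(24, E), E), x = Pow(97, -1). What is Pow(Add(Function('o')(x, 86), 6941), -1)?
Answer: Rational(97, 673302) ≈ 0.00014407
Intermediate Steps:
x = Rational(1, 97) ≈ 0.010309
Function('o')(E, I) = Mul(25, E)
Pow(Add(Function('o')(x, 86), 6941), -1) = Pow(Add(Mul(25, Rational(1, 97)), 6941), -1) = Pow(Add(Rational(25, 97), 6941), -1) = Pow(Rational(673302, 97), -1) = Rational(97, 673302)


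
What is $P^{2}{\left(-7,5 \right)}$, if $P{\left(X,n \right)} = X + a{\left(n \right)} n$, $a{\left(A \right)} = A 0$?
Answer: $49$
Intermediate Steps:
$a{\left(A \right)} = 0$
$P{\left(X,n \right)} = X$ ($P{\left(X,n \right)} = X + 0 n = X + 0 = X$)
$P^{2}{\left(-7,5 \right)} = \left(-7\right)^{2} = 49$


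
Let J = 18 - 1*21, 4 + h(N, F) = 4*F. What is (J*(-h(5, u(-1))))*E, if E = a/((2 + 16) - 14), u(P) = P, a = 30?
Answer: -180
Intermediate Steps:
h(N, F) = -4 + 4*F
J = -3 (J = 18 - 21 = -3)
E = 15/2 (E = 30/((2 + 16) - 14) = 30/(18 - 14) = 30/4 = 30*(¼) = 15/2 ≈ 7.5000)
(J*(-h(5, u(-1))))*E = -(-3)*(-4 + 4*(-1))*(15/2) = -(-3)*(-4 - 4)*(15/2) = -(-3)*(-8)*(15/2) = -3*8*(15/2) = -24*15/2 = -180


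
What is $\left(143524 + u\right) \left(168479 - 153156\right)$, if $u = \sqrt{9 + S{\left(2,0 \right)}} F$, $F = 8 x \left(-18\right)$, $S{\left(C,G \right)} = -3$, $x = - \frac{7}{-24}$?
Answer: $2199218252 - 643566 \sqrt{6} \approx 2.1976 \cdot 10^{9}$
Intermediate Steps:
$x = \frac{7}{24}$ ($x = \left(-7\right) \left(- \frac{1}{24}\right) = \frac{7}{24} \approx 0.29167$)
$F = -42$ ($F = 8 \cdot \frac{7}{24} \left(-18\right) = \frac{7}{3} \left(-18\right) = -42$)
$u = - 42 \sqrt{6}$ ($u = \sqrt{9 - 3} \left(-42\right) = \sqrt{6} \left(-42\right) = - 42 \sqrt{6} \approx -102.88$)
$\left(143524 + u\right) \left(168479 - 153156\right) = \left(143524 - 42 \sqrt{6}\right) \left(168479 - 153156\right) = \left(143524 - 42 \sqrt{6}\right) 15323 = 2199218252 - 643566 \sqrt{6}$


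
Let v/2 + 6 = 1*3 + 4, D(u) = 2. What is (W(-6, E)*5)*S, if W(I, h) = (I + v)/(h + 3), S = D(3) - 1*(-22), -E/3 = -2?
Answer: -160/3 ≈ -53.333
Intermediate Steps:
E = 6 (E = -3*(-2) = 6)
S = 24 (S = 2 - 1*(-22) = 2 + 22 = 24)
v = 2 (v = -12 + 2*(1*3 + 4) = -12 + 2*(3 + 4) = -12 + 2*7 = -12 + 14 = 2)
W(I, h) = (2 + I)/(3 + h) (W(I, h) = (I + 2)/(h + 3) = (2 + I)/(3 + h))
(W(-6, E)*5)*S = (((2 - 6)/(3 + 6))*5)*24 = ((-4/9)*5)*24 = (((⅑)*(-4))*5)*24 = -4/9*5*24 = -20/9*24 = -160/3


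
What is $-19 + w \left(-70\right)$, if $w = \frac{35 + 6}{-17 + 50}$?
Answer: $- \frac{3497}{33} \approx -105.97$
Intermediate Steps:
$w = \frac{41}{33} \approx 1.2424$
$-19 + w \left(-70\right) = -19 + \frac{41}{33} \left(-70\right) = -19 - \frac{2870}{33} = - \frac{3497}{33}$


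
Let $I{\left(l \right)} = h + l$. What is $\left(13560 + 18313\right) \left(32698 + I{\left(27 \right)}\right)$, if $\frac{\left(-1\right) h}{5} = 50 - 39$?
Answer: $1041290910$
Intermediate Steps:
$h = -55$ ($h = - 5 \left(50 - 39\right) = \left(-5\right) 11 = -55$)
$I{\left(l \right)} = -55 + l$
$\left(13560 + 18313\right) \left(32698 + I{\left(27 \right)}\right) = \left(13560 + 18313\right) \left(32698 + \left(-55 + 27\right)\right) = 31873 \left(32698 - 28\right) = 31873 \cdot 32670 = 1041290910$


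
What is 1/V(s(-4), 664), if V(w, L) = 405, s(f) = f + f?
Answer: 1/405 ≈ 0.0024691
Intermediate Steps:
s(f) = 2*f
1/V(s(-4), 664) = 1/405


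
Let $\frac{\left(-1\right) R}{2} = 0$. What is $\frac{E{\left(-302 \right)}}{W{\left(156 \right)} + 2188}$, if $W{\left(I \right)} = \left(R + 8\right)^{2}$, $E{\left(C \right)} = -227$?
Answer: $- \frac{227}{2252} \approx -0.1008$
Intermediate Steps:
$R = 0$ ($R = \left(-2\right) 0 = 0$)
$W{\left(I \right)} = 64$ ($W{\left(I \right)} = \left(0 + 8\right)^{2} = 8^{2} = 64$)
$\frac{E{\left(-302 \right)}}{W{\left(156 \right)} + 2188} = - \frac{227}{64 + 2188} = - \frac{227}{2252}$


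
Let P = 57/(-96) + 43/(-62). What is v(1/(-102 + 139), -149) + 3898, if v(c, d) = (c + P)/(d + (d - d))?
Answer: 21317802865/5468896 ≈ 3898.0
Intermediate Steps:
P = -1277/992 (P = 57*(-1/96) + 43*(-1/62) = -19/32 - 43/62 = -1277/992 ≈ -1.2873)
v(c, d) = (-1277/992 + c)/d (v(c, d) = (c - 1277/992)/(d + (d - d)) = (-1277/992 + c)/(d + 0) = (-1277/992 + c)/d)
v(1/(-102 + 139), -149) + 3898 = (-1277/992 + 1/(-102 + 139))/(-149) + 3898 = -(-1277/992 + 1/37)/149 + 3898 = -1/149*(-46257/36704) + 3898 = 46257/5468896 + 3898 = 21317802865/5468896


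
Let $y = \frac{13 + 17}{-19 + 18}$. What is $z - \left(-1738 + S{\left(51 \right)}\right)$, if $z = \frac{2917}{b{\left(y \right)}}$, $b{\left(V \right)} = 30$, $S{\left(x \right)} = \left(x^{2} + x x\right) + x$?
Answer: $- \frac{102533}{30} \approx -3417.8$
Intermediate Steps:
$y = -30$ ($y = \frac{30}{-1} = 30 \left(-1\right) = -30$)
$S{\left(x \right)} = x + 2 x^{2}$ ($S{\left(x \right)} = \left(x^{2} + x^{2}\right) + x = 2 x^{2} + x = x + 2 x^{2}$)
$z = \frac{2917}{30} \approx 97.233$
$z - \left(-1738 + S{\left(51 \right)}\right) = \frac{2917}{30} - \left(-1738 + 51 \left(1 + 2 \cdot 51\right)\right) = \frac{2917}{30} - \left(-1738 + 51 \left(1 + 102\right)\right) = \frac{2917}{30} - \left(-1738 + 51 \cdot 103\right) = \frac{2917}{30} - \left(-1738 + 5253\right) = \frac{2917}{30} - 3515 = - \frac{102533}{30}$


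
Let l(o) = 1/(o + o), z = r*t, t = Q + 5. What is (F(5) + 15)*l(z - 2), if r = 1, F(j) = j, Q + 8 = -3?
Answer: -5/4 ≈ -1.2500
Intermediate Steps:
Q = -11 (Q = -8 - 3 = -11)
t = -6 (t = -11 + 5 = -6)
z = -6 (z = 1*(-6) = -6)
l(o) = 1/(2*o)
(F(5) + 15)*l(z - 2) = (5 + 15)*(1/(2*(-6 - 2))) = 20*((½)/(-8)) = 20*((½)*(-⅛)) = 20*(-1/16) = -5/4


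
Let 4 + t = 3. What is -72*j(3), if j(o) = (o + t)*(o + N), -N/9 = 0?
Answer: -432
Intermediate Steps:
N = 0 (N = -9*0 = 0)
t = -1 (t = -4 + 3 = -1)
j(o) = o*(-1 + o) (j(o) = (o - 1)*(o + 0) = (-1 + o)*o = o*(-1 + o))
-72*j(3) = -72*3*(-1 + 3) = -72*3*2 = -72*6 = -432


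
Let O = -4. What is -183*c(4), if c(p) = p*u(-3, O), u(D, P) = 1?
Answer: -732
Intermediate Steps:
c(p) = p (c(p) = p*1 = p)
-183*c(4) = -183*4 = -732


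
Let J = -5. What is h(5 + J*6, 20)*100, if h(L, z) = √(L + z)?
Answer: 100*I*√5 ≈ 223.61*I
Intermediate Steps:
h(5 + J*6, 20)*100 = √((5 - 5*6) + 20)*100 = √((5 - 30) + 20)*100 = √(-25 + 20)*100 = √(-5)*100 = (I*√5)*100 = 100*I*√5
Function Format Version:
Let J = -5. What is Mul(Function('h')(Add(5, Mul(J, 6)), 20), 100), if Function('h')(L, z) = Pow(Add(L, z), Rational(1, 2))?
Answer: Mul(100, I, Pow(5, Rational(1, 2))) ≈ Mul(223.61, I)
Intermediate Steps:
Mul(Function('h')(Add(5, Mul(J, 6)), 20), 100) = Mul(Pow(Add(Add(5, Mul(-5, 6)), 20), Rational(1, 2)), 100) = Mul(Pow(Add(Add(5, -30), 20), Rational(1, 2)), 100) = Mul(Pow(Add(-25, 20), Rational(1, 2)), 100) = Mul(Pow(-5, Rational(1, 2)), 100) = Mul(Mul(I, Pow(5, Rational(1, 2))), 100) = Mul(100, I, Pow(5, Rational(1, 2)))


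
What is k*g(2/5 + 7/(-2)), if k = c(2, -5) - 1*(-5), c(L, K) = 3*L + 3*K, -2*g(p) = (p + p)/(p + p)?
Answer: 2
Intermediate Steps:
g(p) = -½ (g(p) = -(p + p)/(2*(p + p)) = -2*p/(2*(2*p)) = -2*p*1/(2*p)/2 = -½*1 = -½)
c(L, K) = 3*K + 3*L
k = -4 (k = (3*(-5) + 3*2) - 1*(-5) = (-15 + 6) + 5 = -9 + 5 = -4)
k*g(2/5 + 7/(-2)) = -4*(-½) = 2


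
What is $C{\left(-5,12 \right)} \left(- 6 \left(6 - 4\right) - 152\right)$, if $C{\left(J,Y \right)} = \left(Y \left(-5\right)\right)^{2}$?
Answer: $-590400$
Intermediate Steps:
$C{\left(J,Y \right)} = 25 Y^{2}$ ($C{\left(J,Y \right)} = \left(- 5 Y\right)^{2} = 25 Y^{2}$)
$C{\left(-5,12 \right)} \left(- 6 \left(6 - 4\right) - 152\right) = 25 \cdot 12^{2} \left(- 6 \left(6 - 4\right) - 152\right) = 25 \cdot 144 \left(\left(-6\right) 2 - 152\right) = 3600 \left(-12 - 152\right) = 3600 \left(-164\right) = -590400$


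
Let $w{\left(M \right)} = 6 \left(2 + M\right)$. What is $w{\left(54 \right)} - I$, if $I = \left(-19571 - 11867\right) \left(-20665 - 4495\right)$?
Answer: $-790979744$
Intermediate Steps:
$I = 790980080$ ($I = \left(-31438\right) \left(-25160\right) = 790980080$)
$w{\left(M \right)} = 12 + 6 M$
$w{\left(54 \right)} - I = \left(12 + 6 \cdot 54\right) - 790980080 = \left(12 + 324\right) - 790980080 = 336 - 790980080 = -790979744$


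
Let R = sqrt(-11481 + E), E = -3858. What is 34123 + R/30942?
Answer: 34123 + I*sqrt(15339)/30942 ≈ 34123.0 + 0.0040027*I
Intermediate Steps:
R = I*sqrt(15339) (R = sqrt(-11481 - 3858) = sqrt(-15339) = I*sqrt(15339) ≈ 123.85*I)
34123 + R/30942 = 34123 + (I*sqrt(15339))/30942 = 34123 + (I*sqrt(15339))*(1/30942) = 34123 + I*sqrt(15339)/30942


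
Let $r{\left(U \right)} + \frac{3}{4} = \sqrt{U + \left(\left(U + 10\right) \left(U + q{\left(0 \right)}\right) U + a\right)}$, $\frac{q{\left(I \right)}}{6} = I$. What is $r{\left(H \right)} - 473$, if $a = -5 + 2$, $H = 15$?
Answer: $- \frac{1895}{4} + \sqrt{5637} \approx -398.67$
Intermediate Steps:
$q{\left(I \right)} = 6 I$
$a = -3$
$r{\left(U \right)} = - \frac{3}{4} + \sqrt{-3 + U + U^{2} \left(10 + U\right)}$ ($r{\left(U \right)} = - \frac{3}{4} + \sqrt{U + \left(\left(U + 10\right) \left(U + 6 \cdot 0\right) U - 3\right)} = - \frac{3}{4} + \sqrt{U + \left(\left(10 + U\right) \left(U + 0\right) U - 3\right)} = - \frac{3}{4} + \sqrt{U + \left(\left(10 + U\right) U U - 3\right)} = - \frac{3}{4} + \sqrt{U + \left(U \left(10 + U\right) U - 3\right)} = - \frac{3}{4} + \sqrt{U + \left(U^{2} \left(10 + U\right) - 3\right)} = - \frac{3}{4} + \sqrt{U + \left(-3 + U^{2} \left(10 + U\right)\right)} = - \frac{3}{4} + \sqrt{-3 + U + U^{2} \left(10 + U\right)}$)
$r{\left(H \right)} - 473 = \left(- \frac{3}{4} + \sqrt{-3 + 15 + 15^{3} + 10 \cdot 15^{2}}\right) - 473 = \left(- \frac{3}{4} + \sqrt{-3 + 15 + 3375 + 10 \cdot 225}\right) - 473 = \left(- \frac{3}{4} + \sqrt{-3 + 15 + 3375 + 2250}\right) - 473 = \left(- \frac{3}{4} + \sqrt{5637}\right) - 473 = - \frac{1895}{4} + \sqrt{5637}$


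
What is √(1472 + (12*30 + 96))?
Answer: 2*√482 ≈ 43.909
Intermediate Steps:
√(1472 + (12*30 + 96)) = √(1472 + (360 + 96)) = √(1472 + 456) = √1928 = 2*√482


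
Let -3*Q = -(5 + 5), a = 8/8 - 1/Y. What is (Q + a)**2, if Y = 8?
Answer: 10201/576 ≈ 17.710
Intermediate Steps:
a = 7/8 (a = 8/8 - 1/8 = 8*(1/8) - 1*1/8 = 1 - 1/8 = 7/8 ≈ 0.87500)
Q = 10/3 (Q = -(-1)*(5 + 5)/3 = -(-1)*10/3 = -1/3*(-10) = 10/3 ≈ 3.3333)
(Q + a)**2 = (10/3 + 7/8)**2 = (101/24)**2 = 10201/576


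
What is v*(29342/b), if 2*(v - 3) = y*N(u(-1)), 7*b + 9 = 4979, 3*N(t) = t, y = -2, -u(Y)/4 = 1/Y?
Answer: 14671/213 ≈ 68.878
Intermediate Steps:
u(Y) = -4/Y
N(t) = t/3
b = 710 (b = -9/7 + (⅐)*4979 = -9/7 + 4979/7 = 710)
v = 5/3 (v = 3 + (-2*(-4/(-1))/3)/2 = 3 + (-2*(-4*(-1))/3)/2 = 3 + (-2*4/3)/2 = 3 + (½)*(-8/3) = 3 - 4/3 = 5/3 ≈ 1.6667)
v*(29342/b) = 5*(29342/710)/3 = 5*(29342*(1/710))/3 = (5/3)*(14671/355) = 14671/213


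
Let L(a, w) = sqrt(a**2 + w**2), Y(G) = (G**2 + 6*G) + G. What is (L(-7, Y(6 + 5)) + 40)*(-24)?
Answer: -960 - 24*sqrt(39253) ≈ -5715.0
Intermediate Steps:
Y(G) = G**2 + 7*G
(L(-7, Y(6 + 5)) + 40)*(-24) = (sqrt((-7)**2 + ((6 + 5)*(7 + (6 + 5)))**2) + 40)*(-24) = (sqrt(49 + (11*(7 + 11))**2) + 40)*(-24) = (sqrt(49 + (11*18)**2) + 40)*(-24) = (sqrt(49 + 198**2) + 40)*(-24) = (sqrt(49 + 39204) + 40)*(-24) = (sqrt(39253) + 40)*(-24) = (40 + sqrt(39253))*(-24) = -960 - 24*sqrt(39253)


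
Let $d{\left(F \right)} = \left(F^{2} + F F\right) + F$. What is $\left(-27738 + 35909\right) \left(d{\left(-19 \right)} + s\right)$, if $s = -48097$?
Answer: $-387256374$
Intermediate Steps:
$d{\left(F \right)} = F + 2 F^{2}$ ($d{\left(F \right)} = \left(F^{2} + F^{2}\right) + F = 2 F^{2} + F = F + 2 F^{2}$)
$\left(-27738 + 35909\right) \left(d{\left(-19 \right)} + s\right) = \left(-27738 + 35909\right) \left(- 19 \left(1 + 2 \left(-19\right)\right) - 48097\right) = 8171 \left(- 19 \left(1 - 38\right) - 48097\right) = 8171 \left(\left(-19\right) \left(-37\right) - 48097\right) = 8171 \left(703 - 48097\right) = 8171 \left(-47394\right) = -387256374$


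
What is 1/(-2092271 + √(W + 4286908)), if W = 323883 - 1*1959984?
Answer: -2092271/4377595286634 - √2650807/4377595286634 ≈ -4.7832e-7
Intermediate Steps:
W = -1636101 (W = 323883 - 1959984 = -1636101)
1/(-2092271 + √(W + 4286908)) = 1/(-2092271 + √(-1636101 + 4286908)) = 1/(-2092271 + √2650807)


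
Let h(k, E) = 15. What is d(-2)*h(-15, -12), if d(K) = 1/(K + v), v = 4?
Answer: 15/2 ≈ 7.5000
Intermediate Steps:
d(K) = 1/(4 + K) (d(K) = 1/(K + 4) = 1/(4 + K))
d(-2)*h(-15, -12) = 15/(4 - 2) = 15/2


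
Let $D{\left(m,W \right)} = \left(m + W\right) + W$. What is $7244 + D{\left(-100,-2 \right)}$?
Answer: $7140$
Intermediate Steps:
$D{\left(m,W \right)} = m + 2 W$ ($D{\left(m,W \right)} = \left(W + m\right) + W = m + 2 W$)
$7244 + D{\left(-100,-2 \right)} = 7244 + \left(-100 + 2 \left(-2\right)\right) = 7244 - 104 = 7140$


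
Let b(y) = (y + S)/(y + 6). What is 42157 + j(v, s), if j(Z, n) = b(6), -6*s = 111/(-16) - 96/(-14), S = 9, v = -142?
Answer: 168633/4 ≈ 42158.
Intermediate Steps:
s = 3/224 (s = -(111/(-16) - 96/(-14))/6 = -(111*(-1/16) - 96*(-1/14))/6 = -(-111/16 + 48/7)/6 = -⅙*(-9/112) = 3/224 ≈ 0.013393)
b(y) = (9 + y)/(6 + y) (b(y) = (y + 9)/(y + 6) = (9 + y)/(6 + y))
j(Z, n) = 5/4 (j(Z, n) = (9 + 6)/(6 + 6) = 15/12 = (1/12)*15 = 5/4)
42157 + j(v, s) = 42157 + 5/4 = 168633/4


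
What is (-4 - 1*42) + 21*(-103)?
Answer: -2209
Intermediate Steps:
(-4 - 1*42) + 21*(-103) = (-4 - 42) - 2163 = -46 - 2163 = -2209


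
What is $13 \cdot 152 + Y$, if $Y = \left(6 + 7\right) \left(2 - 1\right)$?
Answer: $1989$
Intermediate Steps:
$Y = 13$ ($Y = 13 \left(2 - 1\right) = 13 \cdot 1 = 13$)
$13 \cdot 152 + Y = 13 \cdot 152 + 13 = 1976 + 13 = 1989$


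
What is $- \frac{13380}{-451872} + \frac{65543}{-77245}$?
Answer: $- \frac{2381959033}{2908737720} \approx -0.8189$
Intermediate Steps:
$- \frac{13380}{-451872} + \frac{65543}{-77245} = \left(-13380\right) \left(- \frac{1}{451872}\right) + 65543 \left(- \frac{1}{77245}\right) = \frac{1115}{37656} - \frac{65543}{77245} = - \frac{2381959033}{2908737720}$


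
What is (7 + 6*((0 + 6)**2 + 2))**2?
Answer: 55225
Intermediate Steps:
(7 + 6*((0 + 6)**2 + 2))**2 = (7 + 6*(6**2 + 2))**2 = (7 + 6*(36 + 2))**2 = (7 + 6*38)**2 = (7 + 228)**2 = 235**2 = 55225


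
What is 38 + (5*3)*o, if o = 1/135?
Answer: 343/9 ≈ 38.111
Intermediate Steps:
o = 1/135 ≈ 0.0074074
38 + (5*3)*o = 38 + (5*3)*(1/135) = 38 + 15*(1/135) = 38 + ⅑ = 343/9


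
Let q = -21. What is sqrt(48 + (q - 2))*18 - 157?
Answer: -67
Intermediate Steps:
sqrt(48 + (q - 2))*18 - 157 = sqrt(48 + (-21 - 2))*18 - 157 = sqrt(48 - 23)*18 - 157 = sqrt(25)*18 - 157 = 5*18 - 157 = 90 - 157 = -67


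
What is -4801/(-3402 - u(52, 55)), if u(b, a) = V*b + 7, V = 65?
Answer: 4801/6789 ≈ 0.70717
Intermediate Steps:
u(b, a) = 7 + 65*b (u(b, a) = 65*b + 7 = 7 + 65*b)
-4801/(-3402 - u(52, 55)) = -4801/(-3402 - (7 + 65*52)) = -4801/(-3402 - (7 + 3380)) = -4801/(-3402 - 1*3387) = -4801/(-3402 - 3387) = -4801/(-6789) = -4801*(-1/6789) = 4801/6789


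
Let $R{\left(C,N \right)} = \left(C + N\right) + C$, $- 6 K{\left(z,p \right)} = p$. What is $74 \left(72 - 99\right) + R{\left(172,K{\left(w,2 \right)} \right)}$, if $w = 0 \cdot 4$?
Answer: $- \frac{4963}{3} \approx -1654.3$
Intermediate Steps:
$w = 0$
$K{\left(z,p \right)} = - \frac{p}{6}$
$R{\left(C,N \right)} = N + 2 C$
$74 \left(72 - 99\right) + R{\left(172,K{\left(w,2 \right)} \right)} = 74 \left(72 - 99\right) + \left(\left(- \frac{1}{6}\right) 2 + 2 \cdot 172\right) = 74 \left(-27\right) + \left(- \frac{1}{3} + 344\right) = -1998 + \frac{1031}{3} = - \frac{4963}{3}$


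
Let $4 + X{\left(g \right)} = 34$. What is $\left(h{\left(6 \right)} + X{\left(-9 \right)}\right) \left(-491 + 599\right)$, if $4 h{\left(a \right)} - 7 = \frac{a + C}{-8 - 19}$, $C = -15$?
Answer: $3438$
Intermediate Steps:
$X{\left(g \right)} = 30$ ($X{\left(g \right)} = -4 + 34 = 30$)
$h{\left(a \right)} = \frac{17}{9} - \frac{a}{108}$ ($h{\left(a \right)} = \frac{7}{4} + \frac{\left(a - 15\right) \frac{1}{-8 - 19}}{4} = \frac{7}{4} + \frac{\left(-15 + a\right) \frac{1}{-27}}{4} = \frac{7}{4} + \frac{\left(-15 + a\right) \left(- \frac{1}{27}\right)}{4} = \frac{7}{4} + \frac{\frac{5}{9} - \frac{a}{27}}{4} = \frac{7}{4} - \left(- \frac{5}{36} + \frac{a}{108}\right) = \frac{17}{9} - \frac{a}{108}$)
$\left(h{\left(6 \right)} + X{\left(-9 \right)}\right) \left(-491 + 599\right) = \left(\left(\frac{17}{9} - \frac{1}{18}\right) + 30\right) \left(-491 + 599\right) = \left(\left(\frac{17}{9} - \frac{1}{18}\right) + 30\right) 108 = \left(\frac{11}{6} + 30\right) 108 = \frac{191}{6} \cdot 108 = 3438$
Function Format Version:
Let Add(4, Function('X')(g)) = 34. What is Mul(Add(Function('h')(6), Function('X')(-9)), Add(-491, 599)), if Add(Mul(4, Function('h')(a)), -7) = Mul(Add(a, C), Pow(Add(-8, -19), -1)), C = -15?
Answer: 3438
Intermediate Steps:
Function('X')(g) = 30 (Function('X')(g) = Add(-4, 34) = 30)
Function('h')(a) = Add(Rational(17, 9), Mul(Rational(-1, 108), a)) (Function('h')(a) = Add(Rational(7, 4), Mul(Rational(1, 4), Mul(Add(a, -15), Pow(Add(-8, -19), -1)))) = Add(Rational(7, 4), Mul(Rational(1, 4), Mul(Add(-15, a), Pow(-27, -1)))) = Add(Rational(7, 4), Mul(Rational(1, 4), Mul(Add(-15, a), Rational(-1, 27)))) = Add(Rational(7, 4), Mul(Rational(1, 4), Add(Rational(5, 9), Mul(Rational(-1, 27), a)))) = Add(Rational(7, 4), Add(Rational(5, 36), Mul(Rational(-1, 108), a))) = Add(Rational(17, 9), Mul(Rational(-1, 108), a)))
Mul(Add(Function('h')(6), Function('X')(-9)), Add(-491, 599)) = Mul(Add(Add(Rational(17, 9), Mul(Rational(-1, 108), 6)), 30), Add(-491, 599)) = Mul(Add(Add(Rational(17, 9), Rational(-1, 18)), 30), 108) = Mul(Add(Rational(11, 6), 30), 108) = Mul(Rational(191, 6), 108) = 3438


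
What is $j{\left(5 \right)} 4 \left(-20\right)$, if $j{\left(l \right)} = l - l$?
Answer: $0$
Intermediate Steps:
$j{\left(l \right)} = 0$
$j{\left(5 \right)} 4 \left(-20\right) = 0 \cdot 4 \left(-20\right) = 0 \left(-20\right) = 0$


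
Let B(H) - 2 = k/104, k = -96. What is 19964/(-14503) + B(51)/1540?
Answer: -28534017/20739290 ≈ -1.3758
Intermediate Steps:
B(H) = 14/13 (B(H) = 2 - 96/104 = 2 - 96*1/104 = 2 - 12/13 = 14/13)
19964/(-14503) + B(51)/1540 = 19964/(-14503) + (14/13)/1540 = 19964*(-1/14503) + (14/13)*(1/1540) = -19964/14503 + 1/1430 = -28534017/20739290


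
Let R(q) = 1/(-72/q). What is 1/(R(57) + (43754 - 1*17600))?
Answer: 24/627677 ≈ 3.8236e-5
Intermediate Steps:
R(q) = -q/72
1/(R(57) + (43754 - 1*17600)) = 1/(-1/72*57 + (43754 - 1*17600)) = 1/(-19/24 + (43754 - 17600)) = 1/(-19/24 + 26154) = 1/(627677/24) = 24/627677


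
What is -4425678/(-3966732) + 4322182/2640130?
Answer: 88979329961/32323111590 ≈ 2.7528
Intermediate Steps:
-4425678/(-3966732) + 4322182/2640130 = -4425678*(-1/3966732) + 4322182*(1/2640130) = 27319/24486 + 2161091/1320065 = 88979329961/32323111590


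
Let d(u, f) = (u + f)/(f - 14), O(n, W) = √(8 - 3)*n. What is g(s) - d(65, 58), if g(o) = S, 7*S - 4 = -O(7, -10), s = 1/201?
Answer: -685/308 - √5 ≈ -4.4601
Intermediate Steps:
O(n, W) = n*√5 (O(n, W) = √5*n = n*√5)
s = 1/201 ≈ 0.0049751
S = 4/7 - √5 (S = 4/7 + (-7*√5)/7 = 4/7 - √5 ≈ -1.6646)
g(o) = 4/7 - √5
d(u, f) = (f + u)/(-14 + f)
g(s) - d(65, 58) = (4/7 - √5) - (58 + 65)/(-14 + 58) = (4/7 - √5) - 123/44 = -685/308 - √5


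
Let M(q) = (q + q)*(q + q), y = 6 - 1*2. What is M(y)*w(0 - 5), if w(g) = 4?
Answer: 256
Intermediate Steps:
y = 4 (y = 6 - 2 = 4)
M(q) = 4*q² (M(q) = (2*q)*(2*q) = 4*q²)
M(y)*w(0 - 5) = (4*4²)*4 = (4*16)*4 = 64*4 = 256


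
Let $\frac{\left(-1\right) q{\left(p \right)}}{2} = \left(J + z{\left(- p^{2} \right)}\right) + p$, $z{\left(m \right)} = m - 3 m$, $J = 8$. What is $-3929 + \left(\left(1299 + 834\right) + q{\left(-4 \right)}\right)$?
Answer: $-1868$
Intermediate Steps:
$z{\left(m \right)} = - 2 m$
$q{\left(p \right)} = -16 - 4 p^{2} - 2 p$ ($q{\left(p \right)} = - 2 \left(\left(8 - 2 \left(- p^{2}\right)\right) + p\right) = - 2 \left(\left(8 + 2 p^{2}\right) + p\right) = - 2 \left(8 + p + 2 p^{2}\right) = -16 - 4 p^{2} - 2 p$)
$-3929 + \left(\left(1299 + 834\right) + q{\left(-4 \right)}\right) = -3929 + \left(\left(1299 + 834\right) - \left(8 + 64\right)\right) = -3929 + \left(2133 - 72\right) = -3929 + 2061 = -1868$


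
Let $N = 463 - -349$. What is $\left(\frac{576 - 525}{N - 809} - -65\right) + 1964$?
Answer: $2046$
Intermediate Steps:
$N = 812$ ($N = 463 + 349 = 812$)
$\left(\frac{576 - 525}{N - 809} - -65\right) + 1964 = \left(\frac{576 - 525}{812 - 809} - -65\right) + 1964 = \left(\frac{51}{3} + 65\right) + 1964 = \left(51 \cdot \frac{1}{3} + 65\right) + 1964 = \left(17 + 65\right) + 1964 = 82 + 1964 = 2046$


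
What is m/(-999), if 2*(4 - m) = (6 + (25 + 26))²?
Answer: 3241/1998 ≈ 1.6221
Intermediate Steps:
m = -3241/2 (m = 4 - (6 + (25 + 26))²/2 = 4 - (6 + 51)²/2 = 4 - ½*57² = 4 - ½*3249 = 4 - 3249/2 = -3241/2 ≈ -1620.5)
m/(-999) = -3241/2/(-999) = -3241/2*(-1/999) = 3241/1998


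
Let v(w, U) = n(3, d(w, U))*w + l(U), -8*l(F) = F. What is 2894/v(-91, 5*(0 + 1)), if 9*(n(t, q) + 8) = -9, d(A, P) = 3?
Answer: 23152/6547 ≈ 3.5363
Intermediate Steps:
l(F) = -F/8
n(t, q) = -9 (n(t, q) = -8 + (1/9)*(-9) = -8 - 1 = -9)
v(w, U) = -9*w - U/8
2894/v(-91, 5*(0 + 1)) = 2894/(-9*(-91) - 5*(0 + 1)/8) = 2894/(819 - 5/8) = 2894/(6547/8) = 2894*(8/6547) = 23152/6547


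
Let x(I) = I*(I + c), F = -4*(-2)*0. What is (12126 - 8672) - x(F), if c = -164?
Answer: 3454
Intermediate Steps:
F = 0 (F = 8*0 = 0)
x(I) = I*(-164 + I) (x(I) = I*(I - 164) = I*(-164 + I))
(12126 - 8672) - x(F) = (12126 - 8672) - 0*(-164 + 0) = 3454 - 0*(-164) = 3454 - 1*0 = 3454 + 0 = 3454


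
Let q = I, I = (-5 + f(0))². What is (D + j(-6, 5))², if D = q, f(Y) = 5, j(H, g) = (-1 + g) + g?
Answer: 81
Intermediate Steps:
j(H, g) = -1 + 2*g
I = 0 (I = (-5 + 5)² = 0² = 0)
q = 0
D = 0
(D + j(-6, 5))² = (0 + (-1 + 2*5))² = (0 + (-1 + 10))² = (0 + 9)² = 9² = 81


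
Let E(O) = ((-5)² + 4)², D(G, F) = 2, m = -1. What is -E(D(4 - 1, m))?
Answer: -841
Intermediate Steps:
E(O) = 841 (E(O) = (25 + 4)² = 29² = 841)
-E(D(4 - 1, m)) = -1*841 = -841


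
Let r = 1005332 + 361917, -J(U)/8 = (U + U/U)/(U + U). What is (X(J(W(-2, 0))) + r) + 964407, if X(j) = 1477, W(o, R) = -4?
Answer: 2333133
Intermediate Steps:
J(U) = -4*(1 + U)/U (J(U) = -8*(U + U/U)/(U + U) = -8*(U + 1)/(2*U) = -8*(1 + U)*1/(2*U) = -4*(1 + U)/U)
r = 1367249
(X(J(W(-2, 0))) + r) + 964407 = (1477 + 1367249) + 964407 = 1368726 + 964407 = 2333133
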